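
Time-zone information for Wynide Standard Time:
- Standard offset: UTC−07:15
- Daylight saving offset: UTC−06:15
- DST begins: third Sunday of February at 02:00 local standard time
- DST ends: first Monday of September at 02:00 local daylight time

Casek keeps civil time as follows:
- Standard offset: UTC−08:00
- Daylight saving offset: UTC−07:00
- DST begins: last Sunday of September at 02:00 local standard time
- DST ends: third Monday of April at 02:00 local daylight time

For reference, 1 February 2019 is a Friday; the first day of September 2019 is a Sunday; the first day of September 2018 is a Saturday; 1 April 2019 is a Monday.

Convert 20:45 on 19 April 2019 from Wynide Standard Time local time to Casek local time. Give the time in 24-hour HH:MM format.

19:00

1 February 2019 is a Friday, so the first Sunday is February 3 and the third is February 17.
1 September 2019 is a Sunday, so the first Monday is September 2.
Daylight saving runs 17 February – 2 September; 19 April 2019 is inside that window, so Wynide Standard Time is at UTC−06:15.
20:45 Wynide Standard Time + 6h15m = 03:00 UTC (rolling into the next day, 20 April 2019).
1 September 2018 is a Saturday, so Sundays fall on 2, 9, 16, 23, 30; the last is September 30.
1 April 2019 is a Monday, so the first Monday is April 1 and the third is April 15.
At the standard offset (UTC−08:00), 03:00 UTC − 8h = 19:00 Casek standard time (rolling into the previous day, 19 April 2019).
The standard-time date in Casek, 19 April 2019, is outside the daylight-saving period (30 September 2018 – 15 April 2019), so Casek is on standard time, UTC−08:00.
03:00 UTC − 8h = 19:00 Casek (rolling into the previous day, 19 April 2019).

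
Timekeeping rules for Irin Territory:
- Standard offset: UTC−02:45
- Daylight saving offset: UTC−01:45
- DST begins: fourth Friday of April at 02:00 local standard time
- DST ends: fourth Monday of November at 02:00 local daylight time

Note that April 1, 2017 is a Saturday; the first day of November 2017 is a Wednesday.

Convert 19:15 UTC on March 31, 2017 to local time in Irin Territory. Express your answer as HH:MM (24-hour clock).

16:30

1 April 2017 is a Saturday, so the first Friday is April 7 and the fourth is April 28.
1 November 2017 is a Wednesday, so the first Monday is November 6 and the fourth is November 27.
At the standard offset (UTC−02:45), 19:15 UTC − 2h45m = 16:30 Irin Territory standard time.
The standard-time date in Irin Territory, March 31, 2017, is outside the daylight-saving period (28 April – 27 November), so Irin Territory is on standard time, UTC−02:45.
19:15 UTC − 2h45m = 16:30 local.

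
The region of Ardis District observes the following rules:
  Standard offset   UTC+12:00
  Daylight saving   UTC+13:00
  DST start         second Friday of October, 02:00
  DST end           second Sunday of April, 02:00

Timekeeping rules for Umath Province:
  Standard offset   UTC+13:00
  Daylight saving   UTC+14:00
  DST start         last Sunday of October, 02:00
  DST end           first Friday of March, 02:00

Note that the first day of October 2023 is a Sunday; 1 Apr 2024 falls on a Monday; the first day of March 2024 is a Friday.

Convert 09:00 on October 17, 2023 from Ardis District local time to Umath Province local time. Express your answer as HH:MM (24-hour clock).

09:00

1 October 2023 is a Sunday, so the first Friday is October 6 and the second is October 13.
1 April 2024 is a Monday, so the first Sunday is April 7 and the second is April 14.
October 17, 2023 falls between 13 October 2023 and 14 April 2024, so daylight saving is in effect and Ardis District is at UTC+13:00.
09:00 Ardis District − 13h = 20:00 UTC (rolling into the previous day, 16 October 2023).
1 October 2023 is a Sunday, so Sundays fall on 1, 8, 15, 22, 29; the last is October 29.
1 March 2024 is a Friday, so the first Friday is March 1.
At the standard offset (UTC+13:00), 20:00 UTC + 13h = 09:00 Umath Province standard time (rolling into the next day, 17 October 2023).
The standard-time date in Umath Province, October 17, 2023, does not fall between 29 October 2023 and 1 March 2024, so daylight saving is not in effect and Umath Province is at UTC+13:00.
20:00 UTC + 13h = 09:00 Umath Province (rolling into the next day, 17 October 2023).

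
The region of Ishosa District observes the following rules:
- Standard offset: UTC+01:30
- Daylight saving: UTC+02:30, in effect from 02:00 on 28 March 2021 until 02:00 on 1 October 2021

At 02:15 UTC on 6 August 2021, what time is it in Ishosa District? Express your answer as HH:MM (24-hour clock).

04:45

At the standard offset (UTC+01:30), 02:15 UTC + 1h30m = 03:45 Ishosa District standard time.
The standard-time date in Ishosa District, 6 August 2021, lies within the daylight-saving period (28 March – 1 October), so Ishosa District is on daylight time, UTC+02:30.
02:15 UTC + 2h30m = 04:45 local.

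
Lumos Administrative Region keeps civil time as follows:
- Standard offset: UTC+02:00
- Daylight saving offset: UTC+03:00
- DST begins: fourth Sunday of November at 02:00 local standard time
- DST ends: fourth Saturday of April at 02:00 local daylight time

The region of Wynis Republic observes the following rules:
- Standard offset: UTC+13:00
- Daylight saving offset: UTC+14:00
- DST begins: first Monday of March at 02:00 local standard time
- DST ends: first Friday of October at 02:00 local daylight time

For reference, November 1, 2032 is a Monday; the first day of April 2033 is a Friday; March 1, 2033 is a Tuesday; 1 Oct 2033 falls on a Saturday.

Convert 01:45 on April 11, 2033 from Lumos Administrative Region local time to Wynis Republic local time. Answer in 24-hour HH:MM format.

12:45

1 November 2032 is a Monday, so the first Sunday is November 7 and the fourth is November 28.
1 April 2033 is a Friday, so the first Saturday is April 2 and the fourth is April 23.
Daylight saving runs 28 November 2032 – 23 April 2033; April 11, 2033 is inside that window, so Lumos Administrative Region is at UTC+03:00.
01:45 Lumos Administrative Region − 3h = 22:45 UTC (rolling into the previous day, 10 April 2033).
1 March 2033 is a Tuesday, so the first Monday is March 7.
1 October 2033 is a Saturday, so the first Friday is October 7.
At the standard offset (UTC+13:00), 22:45 UTC + 13h = 11:45 Wynis Republic standard time (rolling into the next day, 11 April 2033).
The standard-time date in Wynis Republic, April 11, 2033, lies within the daylight-saving period (7 March – 7 October), so Wynis Republic is on daylight time, UTC+14:00.
22:45 UTC + 14h = 12:45 Wynis Republic (rolling into the next day, 11 April 2033).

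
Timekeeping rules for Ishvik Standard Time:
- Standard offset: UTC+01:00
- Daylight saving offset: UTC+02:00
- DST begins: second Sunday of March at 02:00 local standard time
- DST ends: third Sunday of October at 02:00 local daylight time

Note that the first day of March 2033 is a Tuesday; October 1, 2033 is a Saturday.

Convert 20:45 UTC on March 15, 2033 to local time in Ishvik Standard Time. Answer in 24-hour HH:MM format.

1 March 2033 is a Tuesday, so the first Sunday is March 6 and the second is March 13.
1 October 2033 is a Saturday, so the first Sunday is October 2 and the third is October 16.
At the standard offset (UTC+01:00), 20:45 UTC + 1h = 21:45 Ishvik Standard Time standard time.
The standard-time date in Ishvik Standard Time, March 15, 2033, lies within the daylight-saving period (13 March – 16 October), so Ishvik Standard Time is on daylight time, UTC+02:00.
20:45 UTC + 2h = 22:45 local.

22:45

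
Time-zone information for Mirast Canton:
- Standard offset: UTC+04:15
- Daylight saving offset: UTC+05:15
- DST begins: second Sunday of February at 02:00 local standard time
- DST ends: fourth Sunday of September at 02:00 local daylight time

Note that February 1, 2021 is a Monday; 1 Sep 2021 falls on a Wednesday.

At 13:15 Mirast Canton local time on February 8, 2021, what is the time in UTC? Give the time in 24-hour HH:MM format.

09:00

1 February 2021 is a Monday, so the first Sunday is February 7 and the second is February 14.
1 September 2021 is a Wednesday, so the first Sunday is September 5 and the fourth is September 26.
February 8, 2021 is outside the daylight-saving period (14 February – 26 September), so Mirast Canton is on standard time, UTC+04:15.
13:15 local − 4h15m = 09:00 UTC.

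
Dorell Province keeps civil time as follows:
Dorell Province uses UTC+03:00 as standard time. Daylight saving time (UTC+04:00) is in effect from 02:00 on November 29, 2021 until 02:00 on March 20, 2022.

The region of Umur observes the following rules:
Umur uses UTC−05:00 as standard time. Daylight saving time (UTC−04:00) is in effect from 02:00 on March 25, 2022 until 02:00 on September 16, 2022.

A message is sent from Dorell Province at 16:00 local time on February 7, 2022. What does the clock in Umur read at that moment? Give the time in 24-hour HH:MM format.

Daylight saving runs 29 November 2021 – 20 March 2022; February 7, 2022 is inside that window, so Dorell Province is at UTC+04:00.
16:00 Dorell Province − 4h = 12:00 UTC.
At the standard offset (UTC−05:00), 12:00 UTC − 5h = 07:00 Umur standard time.
The standard-time date in Umur, February 7, 2022, does not fall between 25 March and 16 September, so daylight saving is not in effect and Umur is at UTC−05:00.
12:00 UTC − 5h = 07:00 Umur.

07:00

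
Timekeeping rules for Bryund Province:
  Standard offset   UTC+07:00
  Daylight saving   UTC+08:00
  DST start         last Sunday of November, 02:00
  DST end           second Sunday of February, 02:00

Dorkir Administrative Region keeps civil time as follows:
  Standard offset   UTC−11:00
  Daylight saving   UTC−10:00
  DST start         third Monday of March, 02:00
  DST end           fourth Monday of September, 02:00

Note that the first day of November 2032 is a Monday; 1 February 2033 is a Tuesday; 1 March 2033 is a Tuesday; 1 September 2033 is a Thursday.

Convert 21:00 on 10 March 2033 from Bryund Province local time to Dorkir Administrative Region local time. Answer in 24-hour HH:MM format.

1 November 2032 is a Monday, so Sundays fall on 7, 14, 21, 28; the last is November 28.
1 February 2033 is a Tuesday, so the first Sunday is February 6 and the second is February 13.
10 March 2033 does not fall between 28 November 2032 and 13 February 2033, so daylight saving is not in effect and Bryund Province is at UTC+07:00.
21:00 Bryund Province − 7h = 14:00 UTC.
1 March 2033 is a Tuesday, so the first Monday is March 7 and the third is March 21.
1 September 2033 is a Thursday, so the first Monday is September 5 and the fourth is September 26.
At the standard offset (UTC−11:00), 14:00 UTC − 11h = 03:00 Dorkir Administrative Region standard time.
The standard-time date in Dorkir Administrative Region, 10 March 2033, does not fall between 21 March and 26 September, so daylight saving is not in effect and Dorkir Administrative Region is at UTC−11:00.
14:00 UTC − 11h = 03:00 Dorkir Administrative Region.

03:00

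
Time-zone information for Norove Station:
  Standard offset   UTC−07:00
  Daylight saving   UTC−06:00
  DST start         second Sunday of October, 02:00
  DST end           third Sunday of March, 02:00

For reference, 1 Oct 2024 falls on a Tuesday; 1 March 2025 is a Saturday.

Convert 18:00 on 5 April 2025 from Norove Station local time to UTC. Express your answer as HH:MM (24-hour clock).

01:00

1 October 2024 is a Tuesday, so the first Sunday is October 6 and the second is October 13.
1 March 2025 is a Saturday, so the first Sunday is March 2 and the third is March 16.
Daylight saving runs 13 October 2024 – 16 March 2025; 5 April 2025 is outside that window, so Norove Station is on standard time at UTC−07:00.
18:00 local + 7h = 01:00 UTC (rolling into the next day, 6 April 2025).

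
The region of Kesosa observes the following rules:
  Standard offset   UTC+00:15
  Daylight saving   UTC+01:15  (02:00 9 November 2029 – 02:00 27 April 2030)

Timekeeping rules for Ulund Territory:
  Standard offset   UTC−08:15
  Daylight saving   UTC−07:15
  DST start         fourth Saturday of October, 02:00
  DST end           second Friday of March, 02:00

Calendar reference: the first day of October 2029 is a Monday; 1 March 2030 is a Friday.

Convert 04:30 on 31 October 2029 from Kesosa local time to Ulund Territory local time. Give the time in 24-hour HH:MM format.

31 October 2029 does not fall between 9 November 2029 and 27 April 2030, so daylight saving is not in effect and Kesosa is at UTC+00:15.
04:30 Kesosa − 0h15m = 04:15 UTC.
1 October 2029 is a Monday, so the first Saturday is October 6 and the fourth is October 27.
1 March 2030 is a Friday, so the first Friday is March 1 and the second is March 8.
At the standard offset (UTC−08:15), 04:15 UTC − 8h15m = 20:00 Ulund Territory standard time (rolling into the previous day, 30 October 2029).
The standard-time date in Ulund Territory, 30 October 2029, falls between 27 October 2029 and 8 March 2030, so daylight saving is in effect and Ulund Territory is at UTC−07:15.
04:15 UTC − 7h15m = 21:00 Ulund Territory (rolling into the previous day, 30 October 2029).

21:00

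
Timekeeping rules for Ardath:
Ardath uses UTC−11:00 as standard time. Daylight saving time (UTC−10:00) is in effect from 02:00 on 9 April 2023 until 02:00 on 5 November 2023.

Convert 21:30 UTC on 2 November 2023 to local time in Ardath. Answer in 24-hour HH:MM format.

At the standard offset (UTC−11:00), 21:30 UTC − 11h = 10:30 Ardath standard time.
The standard-time date in Ardath, 2 November 2023, lies within the daylight-saving period (9 April – 5 November), so Ardath is on daylight time, UTC−10:00.
21:30 UTC − 10h = 11:30 local.

11:30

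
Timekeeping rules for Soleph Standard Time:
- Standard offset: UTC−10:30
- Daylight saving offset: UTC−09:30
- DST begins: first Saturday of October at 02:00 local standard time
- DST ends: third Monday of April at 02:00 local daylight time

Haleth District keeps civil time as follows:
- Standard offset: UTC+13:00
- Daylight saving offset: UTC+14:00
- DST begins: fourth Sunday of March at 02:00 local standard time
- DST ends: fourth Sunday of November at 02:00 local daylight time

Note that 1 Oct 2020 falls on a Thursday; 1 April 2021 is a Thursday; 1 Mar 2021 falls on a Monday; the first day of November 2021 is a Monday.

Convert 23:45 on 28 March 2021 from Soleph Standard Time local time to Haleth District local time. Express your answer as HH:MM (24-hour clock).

1 October 2020 is a Thursday, so the first Saturday is October 3.
1 April 2021 is a Thursday, so the first Monday is April 5 and the third is April 19.
28 March 2021 lies within the daylight-saving period (3 October 2020 – 19 April 2021), so Soleph Standard Time is on daylight time, UTC−09:30.
23:45 Soleph Standard Time + 9h30m = 09:15 UTC (rolling into the next day, 29 March 2021).
1 March 2021 is a Monday, so the first Sunday is March 7 and the fourth is March 28.
1 November 2021 is a Monday, so the first Sunday is November 7 and the fourth is November 28.
At the standard offset (UTC+13:00), 09:15 UTC + 13h = 22:15 Haleth District standard time.
The standard-time date in Haleth District, 29 March 2021, falls between 28 March and 28 November, so daylight saving is in effect and Haleth District is at UTC+14:00.
09:15 UTC + 14h = 23:15 Haleth District.

23:15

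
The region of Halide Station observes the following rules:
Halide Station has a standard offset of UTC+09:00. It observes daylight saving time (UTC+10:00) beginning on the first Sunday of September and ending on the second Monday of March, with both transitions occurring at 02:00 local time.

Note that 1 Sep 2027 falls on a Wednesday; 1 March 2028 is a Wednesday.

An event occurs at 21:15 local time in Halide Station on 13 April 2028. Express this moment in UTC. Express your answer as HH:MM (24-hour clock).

1 September 2027 is a Wednesday, so the first Sunday is September 5.
1 March 2028 is a Wednesday, so the first Monday is March 6 and the second is March 13.
13 April 2028 does not fall between 5 September 2027 and 13 March 2028, so daylight saving is not in effect and Halide Station is at UTC+09:00.
21:15 local − 9h = 12:15 UTC.

12:15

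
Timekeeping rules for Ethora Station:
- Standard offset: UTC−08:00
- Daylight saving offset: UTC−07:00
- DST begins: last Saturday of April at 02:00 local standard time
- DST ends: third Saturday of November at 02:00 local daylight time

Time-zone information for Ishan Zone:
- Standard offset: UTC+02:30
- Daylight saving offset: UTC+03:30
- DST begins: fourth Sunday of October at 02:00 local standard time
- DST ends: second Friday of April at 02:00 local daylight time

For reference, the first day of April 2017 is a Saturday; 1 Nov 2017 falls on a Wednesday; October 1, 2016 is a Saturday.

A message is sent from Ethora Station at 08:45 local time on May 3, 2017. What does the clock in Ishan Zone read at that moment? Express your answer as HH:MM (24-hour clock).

1 April 2017 is a Saturday, so Saturdays fall on 1, 8, 15, 22, 29; the last is April 29.
1 November 2017 is a Wednesday, so the first Saturday is November 4 and the third is November 18.
Daylight saving runs 29 April – 18 November; May 3, 2017 is inside that window, so Ethora Station is at UTC−07:00.
08:45 Ethora Station + 7h = 15:45 UTC.
1 October 2016 is a Saturday, so the first Sunday is October 2 and the fourth is October 23.
1 April 2017 is a Saturday, so the first Friday is April 7 and the second is April 14.
At the standard offset (UTC+02:30), 15:45 UTC + 2h30m = 18:15 Ishan Zone standard time.
The standard-time date in Ishan Zone, May 3, 2017, is outside the daylight-saving period (23 October 2016 – 14 April 2017), so Ishan Zone is on standard time, UTC+02:30.
15:45 UTC + 2h30m = 18:15 Ishan Zone.

18:15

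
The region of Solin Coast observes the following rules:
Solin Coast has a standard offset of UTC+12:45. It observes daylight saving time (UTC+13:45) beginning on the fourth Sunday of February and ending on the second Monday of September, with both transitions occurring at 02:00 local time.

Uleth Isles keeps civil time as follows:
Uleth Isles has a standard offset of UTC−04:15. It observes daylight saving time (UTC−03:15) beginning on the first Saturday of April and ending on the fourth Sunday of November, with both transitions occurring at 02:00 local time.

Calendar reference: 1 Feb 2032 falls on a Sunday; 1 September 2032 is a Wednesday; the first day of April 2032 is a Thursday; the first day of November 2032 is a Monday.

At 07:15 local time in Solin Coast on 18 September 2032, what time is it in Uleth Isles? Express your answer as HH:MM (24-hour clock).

1 February 2032 is a Sunday, so the first Sunday is February 1 and the fourth is February 22.
1 September 2032 is a Wednesday, so the first Monday is September 6 and the second is September 13.
Daylight saving runs 22 February – 13 September; 18 September 2032 is outside that window, so Solin Coast is on standard time at UTC+12:45.
07:15 Solin Coast − 12h45m = 18:30 UTC (rolling into the previous day, 17 September 2032).
1 April 2032 is a Thursday, so the first Saturday is April 3.
1 November 2032 is a Monday, so the first Sunday is November 7 and the fourth is November 28.
At the standard offset (UTC−04:15), 18:30 UTC − 4h15m = 14:15 Uleth Isles standard time.
The standard-time date in Uleth Isles, 17 September 2032, lies within the daylight-saving period (3 April – 28 November), so Uleth Isles is on daylight time, UTC−03:15.
18:30 UTC − 3h15m = 15:15 Uleth Isles.

15:15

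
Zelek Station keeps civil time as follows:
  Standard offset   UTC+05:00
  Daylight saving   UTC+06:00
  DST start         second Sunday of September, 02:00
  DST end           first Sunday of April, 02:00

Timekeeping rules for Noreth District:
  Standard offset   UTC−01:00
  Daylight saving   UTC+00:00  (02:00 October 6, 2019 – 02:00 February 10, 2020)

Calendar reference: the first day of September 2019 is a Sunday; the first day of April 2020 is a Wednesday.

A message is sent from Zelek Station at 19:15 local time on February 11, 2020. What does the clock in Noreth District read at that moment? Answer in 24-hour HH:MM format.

12:15

1 September 2019 is a Sunday, so the first Sunday is September 1 and the second is September 8.
1 April 2020 is a Wednesday, so the first Sunday is April 5.
February 11, 2020 lies within the daylight-saving period (8 September 2019 – 5 April 2020), so Zelek Station is on daylight time, UTC+06:00.
19:15 Zelek Station − 6h = 13:15 UTC.
At the standard offset (UTC−01:00), 13:15 UTC − 1h = 12:15 Noreth District standard time.
The standard-time date in Noreth District, February 11, 2020, does not fall between 6 October 2019 and 10 February 2020, so daylight saving is not in effect and Noreth District is at UTC−01:00.
13:15 UTC − 1h = 12:15 Noreth District.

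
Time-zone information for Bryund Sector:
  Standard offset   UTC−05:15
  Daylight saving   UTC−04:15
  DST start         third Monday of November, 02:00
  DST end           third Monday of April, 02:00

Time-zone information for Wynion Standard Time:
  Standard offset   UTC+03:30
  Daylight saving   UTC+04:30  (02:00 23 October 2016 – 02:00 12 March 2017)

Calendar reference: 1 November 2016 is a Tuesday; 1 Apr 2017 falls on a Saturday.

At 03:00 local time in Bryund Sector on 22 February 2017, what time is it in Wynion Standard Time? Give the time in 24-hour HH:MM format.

11:45

1 November 2016 is a Tuesday, so the first Monday is November 7 and the third is November 21.
1 April 2017 is a Saturday, so the first Monday is April 3 and the third is April 17.
Daylight saving runs 21 November 2016 – 17 April 2017; 22 February 2017 is inside that window, so Bryund Sector is at UTC−04:15.
03:00 Bryund Sector + 4h15m = 07:15 UTC.
At the standard offset (UTC+03:30), 07:15 UTC + 3h30m = 10:45 Wynion Standard Time standard time.
The standard-time date in Wynion Standard Time, 22 February 2017, falls between 23 October 2016 and 12 March 2017, so daylight saving is in effect and Wynion Standard Time is at UTC+04:30.
07:15 UTC + 4h30m = 11:45 Wynion Standard Time.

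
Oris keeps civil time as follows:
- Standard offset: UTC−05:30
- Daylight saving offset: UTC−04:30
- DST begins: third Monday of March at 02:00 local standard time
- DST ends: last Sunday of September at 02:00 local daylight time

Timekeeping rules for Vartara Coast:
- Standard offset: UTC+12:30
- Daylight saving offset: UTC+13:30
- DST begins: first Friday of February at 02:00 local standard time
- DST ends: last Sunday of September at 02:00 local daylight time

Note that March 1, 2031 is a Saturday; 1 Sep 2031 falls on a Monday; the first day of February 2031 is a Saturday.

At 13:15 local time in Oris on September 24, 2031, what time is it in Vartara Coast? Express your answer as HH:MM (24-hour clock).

1 March 2031 is a Saturday, so the first Monday is March 3 and the third is March 17.
1 September 2031 is a Monday, so Sundays fall on 7, 14, 21, 28; the last is September 28.
Daylight saving runs 17 March – 28 September; September 24, 2031 is inside that window, so Oris is at UTC−04:30.
13:15 Oris + 4h30m = 17:45 UTC.
1 February 2031 is a Saturday, so the first Friday is February 7.
1 September 2031 is a Monday, so Sundays fall on 7, 14, 21, 28; the last is September 28.
At the standard offset (UTC+12:30), 17:45 UTC + 12h30m = 06:15 Vartara Coast standard time (rolling into the next day, 25 September 2031).
The standard-time date in Vartara Coast, September 25, 2031, falls between 7 February and 28 September, so daylight saving is in effect and Vartara Coast is at UTC+13:30.
17:45 UTC + 13h30m = 07:15 Vartara Coast (rolling into the next day, 25 September 2031).

07:15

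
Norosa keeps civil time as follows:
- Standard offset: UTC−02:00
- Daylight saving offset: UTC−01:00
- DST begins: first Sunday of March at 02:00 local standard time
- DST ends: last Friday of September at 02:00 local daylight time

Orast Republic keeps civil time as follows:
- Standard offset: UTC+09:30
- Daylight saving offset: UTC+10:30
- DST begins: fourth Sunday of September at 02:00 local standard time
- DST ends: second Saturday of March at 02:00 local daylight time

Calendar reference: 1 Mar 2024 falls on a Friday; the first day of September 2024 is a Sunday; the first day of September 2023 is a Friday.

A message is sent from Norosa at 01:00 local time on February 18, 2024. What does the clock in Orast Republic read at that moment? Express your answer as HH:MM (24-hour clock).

1 March 2024 is a Friday, so the first Sunday is March 3.
1 September 2024 is a Sunday, so Fridays fall on 6, 13, 20, 27; the last is September 27.
February 18, 2024 does not fall between 3 March and 27 September, so daylight saving is not in effect and Norosa is at UTC−02:00.
01:00 Norosa + 2h = 03:00 UTC.
1 September 2023 is a Friday, so the first Sunday is September 3 and the fourth is September 24.
1 March 2024 is a Friday, so the first Saturday is March 2 and the second is March 9.
At the standard offset (UTC+09:30), 03:00 UTC + 9h30m = 12:30 Orast Republic standard time.
Daylight saving runs 24 September 2023 – 9 March 2024; the standard-time date in Orast Republic, February 18, 2024, is inside that window, so Orast Republic is at UTC+10:30.
03:00 UTC + 10h30m = 13:30 Orast Republic.

13:30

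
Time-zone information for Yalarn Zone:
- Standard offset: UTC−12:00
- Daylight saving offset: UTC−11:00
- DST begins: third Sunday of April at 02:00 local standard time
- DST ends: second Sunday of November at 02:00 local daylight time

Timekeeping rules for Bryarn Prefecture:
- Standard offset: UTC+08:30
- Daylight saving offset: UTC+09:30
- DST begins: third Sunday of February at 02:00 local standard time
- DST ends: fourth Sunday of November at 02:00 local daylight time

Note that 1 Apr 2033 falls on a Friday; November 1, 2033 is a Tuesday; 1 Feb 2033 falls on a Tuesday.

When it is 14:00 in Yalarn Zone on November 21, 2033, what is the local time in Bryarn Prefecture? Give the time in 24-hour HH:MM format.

11:30

1 April 2033 is a Friday, so the first Sunday is April 3 and the third is April 17.
1 November 2033 is a Tuesday, so the first Sunday is November 6 and the second is November 13.
Daylight saving runs 17 April – 13 November; November 21, 2033 is outside that window, so Yalarn Zone is on standard time at UTC−12:00.
14:00 Yalarn Zone + 12h = 02:00 UTC (rolling into the next day, 22 November 2033).
1 February 2033 is a Tuesday, so the first Sunday is February 6 and the third is February 20.
1 November 2033 is a Tuesday, so the first Sunday is November 6 and the fourth is November 27.
At the standard offset (UTC+08:30), 02:00 UTC + 8h30m = 10:30 Bryarn Prefecture standard time.
Daylight saving runs 20 February – 27 November; the standard-time date in Bryarn Prefecture, November 22, 2033, is inside that window, so Bryarn Prefecture is at UTC+09:30.
02:00 UTC + 9h30m = 11:30 Bryarn Prefecture.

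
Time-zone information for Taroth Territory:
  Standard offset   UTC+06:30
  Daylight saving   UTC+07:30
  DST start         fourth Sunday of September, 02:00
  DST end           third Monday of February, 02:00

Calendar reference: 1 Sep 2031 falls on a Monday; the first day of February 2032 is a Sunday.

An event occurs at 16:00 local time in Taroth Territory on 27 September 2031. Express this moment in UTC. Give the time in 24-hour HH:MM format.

09:30

1 September 2031 is a Monday, so the first Sunday is September 7 and the fourth is September 28.
1 February 2032 is a Sunday, so the first Monday is February 2 and the third is February 16.
27 September 2031 does not fall between 28 September 2031 and 16 February 2032, so daylight saving is not in effect and Taroth Territory is at UTC+06:30.
16:00 local − 6h30m = 09:30 UTC.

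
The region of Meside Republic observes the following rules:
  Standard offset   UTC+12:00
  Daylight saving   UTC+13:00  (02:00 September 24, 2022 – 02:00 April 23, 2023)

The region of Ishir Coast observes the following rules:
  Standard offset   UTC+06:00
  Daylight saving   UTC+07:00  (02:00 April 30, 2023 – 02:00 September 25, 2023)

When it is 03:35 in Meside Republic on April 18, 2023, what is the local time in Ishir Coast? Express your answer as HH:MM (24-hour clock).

April 18, 2023 lies within the daylight-saving period (24 September 2022 – 23 April 2023), so Meside Republic is on daylight time, UTC+13:00.
03:35 Meside Republic − 13h = 14:35 UTC (rolling into the previous day, 17 April 2023).
At the standard offset (UTC+06:00), 14:35 UTC + 6h = 20:35 Ishir Coast standard time.
The standard-time date in Ishir Coast, April 17, 2023, is outside the daylight-saving period (30 April – 25 September), so Ishir Coast is on standard time, UTC+06:00.
14:35 UTC + 6h = 20:35 Ishir Coast.

20:35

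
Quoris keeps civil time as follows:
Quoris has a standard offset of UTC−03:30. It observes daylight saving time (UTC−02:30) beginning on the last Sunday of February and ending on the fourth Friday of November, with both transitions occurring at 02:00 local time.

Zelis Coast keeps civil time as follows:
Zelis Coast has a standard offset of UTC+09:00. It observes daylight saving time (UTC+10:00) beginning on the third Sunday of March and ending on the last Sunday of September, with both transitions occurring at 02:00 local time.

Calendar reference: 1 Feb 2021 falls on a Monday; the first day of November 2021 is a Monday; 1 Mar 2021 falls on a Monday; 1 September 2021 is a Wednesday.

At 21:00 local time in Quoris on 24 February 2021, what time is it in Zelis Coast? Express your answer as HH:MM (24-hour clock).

09:30

1 February 2021 is a Monday, so Sundays fall on 7, 14, 21, 28; the last is February 28.
1 November 2021 is a Monday, so the first Friday is November 5 and the fourth is November 26.
Daylight saving runs 28 February – 26 November; 24 February 2021 is outside that window, so Quoris is on standard time at UTC−03:30.
21:00 Quoris + 3h30m = 00:30 UTC (rolling into the next day, 25 February 2021).
1 March 2021 is a Monday, so the first Sunday is March 7 and the third is March 21.
1 September 2021 is a Wednesday, so Sundays fall on 5, 12, 19, 26; the last is September 26.
At the standard offset (UTC+09:00), 00:30 UTC + 9h = 09:30 Zelis Coast standard time.
The standard-time date in Zelis Coast, 25 February 2021, does not fall between 21 March and 26 September, so daylight saving is not in effect and Zelis Coast is at UTC+09:00.
00:30 UTC + 9h = 09:30 Zelis Coast.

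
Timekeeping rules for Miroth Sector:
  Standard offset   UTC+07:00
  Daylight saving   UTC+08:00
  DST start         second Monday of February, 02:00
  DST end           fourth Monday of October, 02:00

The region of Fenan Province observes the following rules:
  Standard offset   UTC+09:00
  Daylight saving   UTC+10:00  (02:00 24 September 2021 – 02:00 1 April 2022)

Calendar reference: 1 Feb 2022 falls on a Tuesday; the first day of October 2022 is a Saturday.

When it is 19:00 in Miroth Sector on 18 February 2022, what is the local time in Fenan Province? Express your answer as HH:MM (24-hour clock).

1 February 2022 is a Tuesday, so the first Monday is February 7 and the second is February 14.
1 October 2022 is a Saturday, so the first Monday is October 3 and the fourth is October 24.
18 February 2022 lies within the daylight-saving period (14 February – 24 October), so Miroth Sector is on daylight time, UTC+08:00.
19:00 Miroth Sector − 8h = 11:00 UTC.
At the standard offset (UTC+09:00), 11:00 UTC + 9h = 20:00 Fenan Province standard time.
Daylight saving runs 24 September 2021 – 1 April 2022; the standard-time date in Fenan Province, 18 February 2022, is inside that window, so Fenan Province is at UTC+10:00.
11:00 UTC + 10h = 21:00 Fenan Province.

21:00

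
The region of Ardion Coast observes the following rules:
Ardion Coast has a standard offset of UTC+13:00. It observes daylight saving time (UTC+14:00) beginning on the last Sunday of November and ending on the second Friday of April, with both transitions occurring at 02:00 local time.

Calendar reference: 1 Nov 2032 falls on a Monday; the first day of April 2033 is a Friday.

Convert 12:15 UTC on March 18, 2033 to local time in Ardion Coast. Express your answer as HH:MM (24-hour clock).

1 November 2032 is a Monday, so Sundays fall on 7, 14, 21, 28; the last is November 28.
1 April 2033 is a Friday, so the first Friday is April 1 and the second is April 8.
At the standard offset (UTC+13:00), 12:15 UTC + 13h = 01:15 Ardion Coast standard time (rolling into the next day, 19 March 2033).
The standard-time date in Ardion Coast, March 19, 2033, lies within the daylight-saving period (28 November 2032 – 8 April 2033), so Ardion Coast is on daylight time, UTC+14:00.
12:15 UTC + 14h = 02:15 local (rolling into the next day, 19 March 2033).

02:15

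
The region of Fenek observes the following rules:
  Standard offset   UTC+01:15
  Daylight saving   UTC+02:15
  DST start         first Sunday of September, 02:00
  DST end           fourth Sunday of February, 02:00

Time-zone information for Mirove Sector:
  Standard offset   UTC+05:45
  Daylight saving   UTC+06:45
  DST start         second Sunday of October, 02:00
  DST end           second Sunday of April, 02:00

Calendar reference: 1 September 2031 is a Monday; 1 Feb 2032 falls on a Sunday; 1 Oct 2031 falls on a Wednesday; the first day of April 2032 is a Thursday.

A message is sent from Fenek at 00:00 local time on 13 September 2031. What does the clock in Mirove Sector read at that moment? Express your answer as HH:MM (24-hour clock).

1 September 2031 is a Monday, so the first Sunday is September 7.
1 February 2032 is a Sunday, so the first Sunday is February 1 and the fourth is February 22.
Daylight saving runs 7 September 2031 – 22 February 2032; 13 September 2031 is inside that window, so Fenek is at UTC+02:15.
00:00 Fenek − 2h15m = 21:45 UTC (rolling into the previous day, 12 September 2031).
1 October 2031 is a Wednesday, so the first Sunday is October 5 and the second is October 12.
1 April 2032 is a Thursday, so the first Sunday is April 4 and the second is April 11.
At the standard offset (UTC+05:45), 21:45 UTC + 5h45m = 03:30 Mirove Sector standard time (rolling into the next day, 13 September 2031).
The standard-time date in Mirove Sector, 13 September 2031, does not fall between 12 October 2031 and 11 April 2032, so daylight saving is not in effect and Mirove Sector is at UTC+05:45.
21:45 UTC + 5h45m = 03:30 Mirove Sector (rolling into the next day, 13 September 2031).

03:30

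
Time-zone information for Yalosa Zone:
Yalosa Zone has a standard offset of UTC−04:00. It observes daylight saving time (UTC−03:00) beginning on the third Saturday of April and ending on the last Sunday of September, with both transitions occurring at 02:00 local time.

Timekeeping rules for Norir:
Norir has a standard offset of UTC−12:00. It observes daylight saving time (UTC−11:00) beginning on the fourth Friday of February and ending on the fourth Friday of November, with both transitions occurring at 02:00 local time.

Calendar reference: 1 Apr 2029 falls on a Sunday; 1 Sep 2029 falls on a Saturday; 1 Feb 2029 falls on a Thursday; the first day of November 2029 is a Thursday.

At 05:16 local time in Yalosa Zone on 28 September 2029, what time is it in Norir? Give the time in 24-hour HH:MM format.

21:16

1 April 2029 is a Sunday, so the first Saturday is April 7 and the third is April 21.
1 September 2029 is a Saturday, so Sundays fall on 2, 9, 16, 23, 30; the last is September 30.
28 September 2029 lies within the daylight-saving period (21 April – 30 September), so Yalosa Zone is on daylight time, UTC−03:00.
05:16 Yalosa Zone + 3h = 08:16 UTC.
1 February 2029 is a Thursday, so the first Friday is February 2 and the fourth is February 23.
1 November 2029 is a Thursday, so the first Friday is November 2 and the fourth is November 23.
At the standard offset (UTC−12:00), 08:16 UTC − 12h = 20:16 Norir standard time (rolling into the previous day, 27 September 2029).
Daylight saving runs 23 February – 23 November; the standard-time date in Norir, 27 September 2029, is inside that window, so Norir is at UTC−11:00.
08:16 UTC − 11h = 21:16 Norir (rolling into the previous day, 27 September 2029).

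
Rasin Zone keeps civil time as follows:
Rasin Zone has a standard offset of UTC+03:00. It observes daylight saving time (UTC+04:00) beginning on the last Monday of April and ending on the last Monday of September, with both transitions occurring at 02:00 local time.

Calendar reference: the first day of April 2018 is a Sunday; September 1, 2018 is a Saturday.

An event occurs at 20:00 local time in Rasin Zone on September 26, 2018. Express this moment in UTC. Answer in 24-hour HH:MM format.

17:00

1 April 2018 is a Sunday, so Mondays fall on 2, 9, 16, 23, 30; the last is April 30.
1 September 2018 is a Saturday, so Mondays fall on 3, 10, 17, 24; the last is September 24.
September 26, 2018 does not fall between 30 April and 24 September, so daylight saving is not in effect and Rasin Zone is at UTC+03:00.
20:00 local − 3h = 17:00 UTC.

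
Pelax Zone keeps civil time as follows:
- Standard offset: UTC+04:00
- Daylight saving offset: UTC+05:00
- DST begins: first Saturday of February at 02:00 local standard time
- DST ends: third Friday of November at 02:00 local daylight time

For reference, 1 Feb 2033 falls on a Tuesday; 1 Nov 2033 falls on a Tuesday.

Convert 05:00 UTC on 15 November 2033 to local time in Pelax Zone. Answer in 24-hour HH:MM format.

10:00

1 February 2033 is a Tuesday, so the first Saturday is February 5.
1 November 2033 is a Tuesday, so the first Friday is November 4 and the third is November 18.
At the standard offset (UTC+04:00), 05:00 UTC + 4h = 09:00 Pelax Zone standard time.
Daylight saving runs 5 February – 18 November; the standard-time date in Pelax Zone, 15 November 2033, is inside that window, so Pelax Zone is at UTC+05:00.
05:00 UTC + 5h = 10:00 local.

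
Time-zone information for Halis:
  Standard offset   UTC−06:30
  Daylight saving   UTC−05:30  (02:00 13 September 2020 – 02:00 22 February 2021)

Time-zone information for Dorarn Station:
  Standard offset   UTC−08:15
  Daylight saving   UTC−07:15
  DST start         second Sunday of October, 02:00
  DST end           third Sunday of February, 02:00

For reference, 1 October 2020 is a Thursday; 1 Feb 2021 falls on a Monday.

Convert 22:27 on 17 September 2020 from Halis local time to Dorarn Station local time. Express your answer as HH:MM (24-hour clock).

19:42

17 September 2020 falls between 13 September 2020 and 22 February 2021, so daylight saving is in effect and Halis is at UTC−05:30.
22:27 Halis + 5h30m = 03:57 UTC (rolling into the next day, 18 September 2020).
1 October 2020 is a Thursday, so the first Sunday is October 4 and the second is October 11.
1 February 2021 is a Monday, so the first Sunday is February 7 and the third is February 21.
At the standard offset (UTC−08:15), 03:57 UTC − 8h15m = 19:42 Dorarn Station standard time (rolling into the previous day, 17 September 2020).
The standard-time date in Dorarn Station, 17 September 2020, does not fall between 11 October 2020 and 21 February 2021, so daylight saving is not in effect and Dorarn Station is at UTC−08:15.
03:57 UTC − 8h15m = 19:42 Dorarn Station (rolling into the previous day, 17 September 2020).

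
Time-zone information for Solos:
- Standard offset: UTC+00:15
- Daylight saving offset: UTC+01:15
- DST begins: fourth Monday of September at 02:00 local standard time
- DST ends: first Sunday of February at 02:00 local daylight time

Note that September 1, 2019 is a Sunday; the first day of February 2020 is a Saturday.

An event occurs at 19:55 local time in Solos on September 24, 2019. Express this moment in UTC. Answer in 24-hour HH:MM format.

18:40

1 September 2019 is a Sunday, so the first Monday is September 2 and the fourth is September 23.
1 February 2020 is a Saturday, so the first Sunday is February 2.
September 24, 2019 falls between 23 September 2019 and 2 February 2020, so daylight saving is in effect and Solos is at UTC+01:15.
19:55 local − 1h15m = 18:40 UTC.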